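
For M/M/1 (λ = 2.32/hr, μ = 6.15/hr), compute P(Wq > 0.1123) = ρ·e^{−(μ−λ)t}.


ρ = 2.32/6.15 = 0.3772
P(Wq > t) = ρ·e^{−(μ−λ)t} = 0.3772·e^{−0.4301}
= 0.3772·0.650438 = 0.245369

Final: 0.245369


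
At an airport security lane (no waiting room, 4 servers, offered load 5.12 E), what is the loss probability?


B(c,a) = (a^c/c!) / Σ_{k=0}^{c} a^k/k!
a^4/4! = 28.633115
Σ terms (k=0..4): 1.00000 + 5.12000 + 13.10720 + 22.36962 + 28.63312 = 70.229937
B = 28.633115/70.229937 = 0.407705

Final: 0.407705


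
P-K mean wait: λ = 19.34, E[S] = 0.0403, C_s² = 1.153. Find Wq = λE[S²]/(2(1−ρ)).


ρ = λ·E[S] = 19.34·0.0403 = 0.7794
E[S²] = E[S]²(1+C_s²) = 0.0403²·(1+1.153) = 0.003497
Wq = λ·E[S²]/(2(1−ρ)) = 19.34·0.003497/(2·0.2206) = 0.15328 hr

Final: 0.15328 hr


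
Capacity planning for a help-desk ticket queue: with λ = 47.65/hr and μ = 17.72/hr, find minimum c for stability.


Stability requires cμ > λ ⇔ c > λ/μ.
λ/μ = 47.65/17.72 = 2.6891
Minimum integer c = ⌊2.6891⌋ + 1 = 3
Check: 3·17.72 = 53.16 > 47.65, while 2·17.72 = 35.44 ≤ 47.65

Final: 3 servers


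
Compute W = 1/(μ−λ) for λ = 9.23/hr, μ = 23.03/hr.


W = 1/(μ−λ) = 1/(23.03 − 9.23) = 1/13.80 = 0.07246 hr

Final: 0.07246 hr


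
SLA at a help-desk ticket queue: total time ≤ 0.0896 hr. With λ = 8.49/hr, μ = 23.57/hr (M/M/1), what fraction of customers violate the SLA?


W ~ Exponential(μ−λ) for M/M/1.
μ − λ = 23.57 − 8.49 = 15.0800
P(W > t) = e^{−(μ−λ)t} = e^{−1.3512} = 0.258938

Final: 0.258938


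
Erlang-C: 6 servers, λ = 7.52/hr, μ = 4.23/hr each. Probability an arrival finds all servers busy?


a = λ/μ = 1.7778; ρ = a/6 = 0.2963
P₀ = 0.168892 (from M/M/c formula)
C(c,a) = [a^c/(c!(1−ρ))]·P₀ = [31.56929/(720·0.7037)]·0.168892
= 0.06231·0.168892 = 0.010523

Final: 0.010523


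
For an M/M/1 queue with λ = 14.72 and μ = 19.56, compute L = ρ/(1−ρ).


ρ = λ/μ = 14.72/19.56 = 0.7526
L = ρ/(1−ρ) = 0.7526/(1 − 0.7526) = 0.7526/0.2474 = 3.0413

Final: 3.0413


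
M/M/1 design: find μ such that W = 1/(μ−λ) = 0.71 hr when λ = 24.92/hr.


W = 1/(μ−λ) ⇒ μ − λ = 1/W = 1/0.71 = 1.4085
μ = λ + 1/W = 24.92 + 1.4085 = 26.3285 per hr

Final: 26.3285 /hr


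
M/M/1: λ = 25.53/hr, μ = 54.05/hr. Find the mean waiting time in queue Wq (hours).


ρ = 25.53/54.05 = 0.4723
Wq = ρ/(μ−λ) = 0.4723/(54.05 − 25.53) = 0.4723/28.52 = 0.01656 hr

Final: 0.01656 hr


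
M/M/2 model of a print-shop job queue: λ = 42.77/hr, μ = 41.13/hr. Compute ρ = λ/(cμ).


ρ = λ/(cμ) = 42.77/(2·41.13) = 42.77/82.26 = 0.5199

Final: 0.5199


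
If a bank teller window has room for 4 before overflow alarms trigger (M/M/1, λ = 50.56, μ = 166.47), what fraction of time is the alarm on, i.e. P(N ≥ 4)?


ρ = 50.56/166.47 = 0.3037
P(N ≥ n) = ρ^n = 0.3037^4 = 0.008509

Final: 0.008509


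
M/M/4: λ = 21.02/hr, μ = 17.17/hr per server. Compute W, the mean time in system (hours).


a = 1.2242; ρ = 0.3061; P₀ = 0.292889
Lq = P₀·a^c·ρ/(c!(1−ρ)²) = 0.01742
Wq = Lq/λ = 0.01742/21.02 = 0.0008288 hr
W = Wq + 1/μ = 0.0008288 + 0.05824 = 0.05907 hr

Final: 0.05907 hr


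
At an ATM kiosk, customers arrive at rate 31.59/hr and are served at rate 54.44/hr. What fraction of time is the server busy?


ρ = λ/μ = 31.59/54.44 = 0.5803

Final: 0.5803


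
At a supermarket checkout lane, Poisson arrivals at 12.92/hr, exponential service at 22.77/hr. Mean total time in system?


W = 1/(μ−λ) = 1/(22.77 − 12.92) = 1/9.85 = 0.1015 hr

Final: 0.1015 hr


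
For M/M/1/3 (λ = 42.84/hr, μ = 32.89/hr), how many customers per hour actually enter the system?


ρ = 1.3025; P_K = (1−ρ)ρ^3/(1−ρ^4) = 0.355911
λ_eff = λ(1 − P_K) = 42.84·(1 − 0.355911) = 42.84·0.644089 = 27.5928 /hr

Final: 27.5928 /hr


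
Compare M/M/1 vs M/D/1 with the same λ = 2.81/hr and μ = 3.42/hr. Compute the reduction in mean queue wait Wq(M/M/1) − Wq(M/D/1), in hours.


ρ = 2.81/3.42 = 0.8216
Wq(M/M/1) = ρ/(μ−λ) = 0.8216/0.6100 = 1.34695 hr
Wq(M/D/1) = ρ/(2(μ−λ)) = 0.67347 hr
Savings = 1.34695 − 0.67347 = 0.67347 hr

Final: 0.67347 hr


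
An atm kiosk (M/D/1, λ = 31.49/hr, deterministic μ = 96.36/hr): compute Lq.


ρ = 31.49/96.36 = 0.3268
M/D/1: Lq = ρ²/(2(1−ρ)) = 0.1068/(2·0.6732) = 0.07932

Final: 0.07932


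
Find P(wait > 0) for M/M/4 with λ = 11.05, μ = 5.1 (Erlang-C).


a = λ/μ = 2.1667; ρ = a/4 = 0.5417
P₀ = 0.108548 (from M/M/c formula)
C(c,a) = [a^c/(c!(1−ρ))]·P₀ = [22.03781/(24·0.4583)]·0.108548
= 2.00344·0.108548 = 0.217468

Final: 0.217468


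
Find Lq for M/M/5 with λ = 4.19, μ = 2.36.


a = λ/μ = 1.7754; ρ = a/5 = 0.3551
P₀ = 0.168743
Lq = P₀·a^c·ρ / (c!·(1−ρ)²) = 0.168743·17.64047·0.3551/(120·0.41592)
= 0.02118

Final: 0.02118


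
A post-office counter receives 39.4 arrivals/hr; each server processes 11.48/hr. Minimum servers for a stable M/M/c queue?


Stability requires cμ > λ ⇔ c > λ/μ.
λ/μ = 39.4/11.48 = 3.4321
Minimum integer c = ⌊3.4321⌋ + 1 = 4
Check: 4·11.48 = 45.92 > 39.4, while 3·11.48 = 34.44 ≤ 39.4

Final: 4 servers


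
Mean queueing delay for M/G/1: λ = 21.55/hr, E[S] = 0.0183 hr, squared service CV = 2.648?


ρ = λ·E[S] = 21.55·0.0183 = 0.3944
E[S²] = E[S]²(1+C_s²) = 0.0183²·(1+2.648) = 0.001222
Wq = λ·E[S²]/(2(1−ρ)) = 21.55·0.001222/(2·0.6056) = 0.02174 hr

Final: 0.02174 hr


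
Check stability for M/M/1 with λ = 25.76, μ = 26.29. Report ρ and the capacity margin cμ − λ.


Total capacity cμ = 1·26.29 = 26.29/hr
ρ = λ/(cμ) = 25.76/26.29 = 0.9798
Stable ⇔ ρ < 1: YES
Spare capacity = cμ − λ = 26.29 − 25.76 = 0.53/hr

Final: ρ = 0.9798; stable; margin = 0.53/hr


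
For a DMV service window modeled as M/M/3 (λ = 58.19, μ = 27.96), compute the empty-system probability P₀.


a = λ/μ = 58.19/27.96 = 2.0812; ρ = a/c = 0.6937
Σ_{k=0}^{2} a^k/k! (terms k=0..2) = 1.00000 + 2.08119 + 2.16567 = 5.24686
Tail: a^3/(3!(1−ρ)) = 9.01433/(6·0.3063) = 4.90542
P₀ = 1/(5.24686 + 4.90542) = 1/10.15228 = 0.098500

Final: 0.098500


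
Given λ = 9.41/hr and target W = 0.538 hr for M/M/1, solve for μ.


W = 1/(μ−λ) ⇒ μ − λ = 1/W = 1/0.538 = 1.8587
μ = λ + 1/W = 9.41 + 1.8587 = 11.2687 per hr

Final: 11.2687 /hr


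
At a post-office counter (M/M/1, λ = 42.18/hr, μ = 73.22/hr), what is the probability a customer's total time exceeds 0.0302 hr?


W ~ Exponential(μ−λ) for M/M/1.
μ − λ = 73.22 − 42.18 = 31.0400
P(W > t) = e^{−(μ−λ)t} = e^{−0.9374} = 0.391642

Final: 0.391642


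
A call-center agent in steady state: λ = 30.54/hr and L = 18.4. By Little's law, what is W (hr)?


W = L/λ = 18.4/30.54 = 0.6025 hr

Final: 0.6025 hr


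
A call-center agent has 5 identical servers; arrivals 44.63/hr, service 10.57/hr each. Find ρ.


ρ = λ/(cμ) = 44.63/(5·10.57) = 44.63/52.85 = 0.8445

Final: 0.8445


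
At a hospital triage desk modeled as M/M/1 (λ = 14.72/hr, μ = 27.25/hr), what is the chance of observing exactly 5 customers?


ρ = 14.72/27.25 = 0.5402
P_n = (1−ρ)·ρ^n = (1 − 0.5402)·0.5402^5 = 0.4598·0.045995 = 0.021149

Final: 0.021149


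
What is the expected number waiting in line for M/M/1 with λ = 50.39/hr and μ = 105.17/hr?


ρ = 50.39/105.17 = 0.4791
Lq = ρ²/(1−ρ) = 0.2296/0.5209 = 0.4407

Final: 0.4407


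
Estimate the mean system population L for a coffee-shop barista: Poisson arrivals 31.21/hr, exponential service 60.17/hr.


ρ = λ/μ = 31.21/60.17 = 0.5187
L = ρ/(1−ρ) = 0.5187/(1 − 0.5187) = 0.5187/0.4813 = 1.0777

Final: 1.0777


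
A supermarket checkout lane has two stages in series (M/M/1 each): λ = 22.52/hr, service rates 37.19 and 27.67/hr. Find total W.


Each node sees arrival rate λ = 22.52/hr (tandem ⇒ throughput preserved).
W₁ = 1/(μ₁−λ) = 1/(37.19−22.52) = 0.06817 hr
W₂ = 1/(μ₂−λ) = 1/(27.67−22.52) = 0.19417 hr
W_total = W₁ + W₂ = 0.06817 + 0.19417 = 0.26234 hr

Final: 0.26234 hr


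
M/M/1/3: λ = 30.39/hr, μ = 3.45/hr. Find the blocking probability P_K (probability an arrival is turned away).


ρ = λ/μ = 30.39/3.45 = 8.8087
P_K = (1−ρ)ρ^K/(1−ρ^(K+1)) = (-7.8087·683.494171)/(1 − 6020.692131)
= -5337.197960/-6019.692131 = 0.886623

Final: 0.886623


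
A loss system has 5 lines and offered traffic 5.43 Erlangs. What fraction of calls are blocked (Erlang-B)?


B(c,a) = (a^c/c!) / Σ_{k=0}^{c} a^k/k!
a^5/5! = 39.338510
Σ terms (k=0..5): 1.00000 + 5.43000 + 14.74245 + 26.68383 + 36.22331 + 39.33851 = 123.418099
B = 39.338510/123.418099 = 0.318742

Final: 0.318742


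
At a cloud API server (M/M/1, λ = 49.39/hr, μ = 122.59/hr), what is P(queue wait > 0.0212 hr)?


ρ = 49.39/122.59 = 0.4029
P(Wq > t) = ρ·e^{−(μ−λ)t} = 0.4029·e^{−1.5518}
= 0.4029·0.211858 = 0.085355

Final: 0.085355


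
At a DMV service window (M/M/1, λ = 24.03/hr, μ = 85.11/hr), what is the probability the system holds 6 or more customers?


ρ = 24.03/85.11 = 0.2823
P(N ≥ n) = ρ^n = 0.2823^6 = 0.0005066

Final: 0.0005066


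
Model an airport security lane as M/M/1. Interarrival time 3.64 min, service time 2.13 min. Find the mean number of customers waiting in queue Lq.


λ = 60/3.64 = 16.4835 /hr
μ = 60/2.13 = 28.1690 /hr
ρ = λ/μ = 16.4835/28.1690 = 0.5852
Lq = ρ²/(1−ρ) = 0.3424/0.4148 = 0.8254

Final: 0.8254


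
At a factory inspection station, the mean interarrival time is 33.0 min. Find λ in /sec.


λ = 1/(interarrival time) in consistent units.
1 second = 0.0166667 min, so λ = 0.0166667/33.0 = 0.0005051 per second

Final: 0.0005051 /sec


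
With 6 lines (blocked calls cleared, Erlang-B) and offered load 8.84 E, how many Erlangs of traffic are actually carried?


B(6,8.84) = 0.432874 (Erlang-B)
Carried load = a(1 − B) = 8.84·(1 − 0.432874) = 8.84·0.567126 = 5.0134 E

Final: 5.0134 Erlangs


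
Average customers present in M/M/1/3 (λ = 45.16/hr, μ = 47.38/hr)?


ρ = 45.16/47.38 = 0.9531
L = ρ[1 − (K+1)ρ^K + Kρ^(K+1)] / [(1−ρ)(1−ρ^(K+1))]
Numerator: 0.9531·(1 − 4·0.865918 + 3·0.825345) = 0.011785
Denominator: (0.04686)·(0.174655) = 0.008183
L = 0.011785/0.008183 = 1.4401

Final: 1.4401


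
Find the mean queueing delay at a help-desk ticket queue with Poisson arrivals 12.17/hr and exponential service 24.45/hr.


ρ = 12.17/24.45 = 0.4978
Wq = ρ/(μ−λ) = 0.4978/(24.45 − 12.17) = 0.4978/12.28 = 0.04053 hr

Final: 0.04053 hr


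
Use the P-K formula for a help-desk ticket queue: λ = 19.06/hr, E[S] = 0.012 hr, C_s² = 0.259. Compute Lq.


ρ = λ·E[S] = 19.06·0.012 = 0.2287
Lq = ρ²(1+C_s²)/(2(1−ρ)) = 0.05231·(1+0.259)/(2·0.7713)
= 0.05231·1.2590/1.5426 = 0.04270

Final: 0.04270


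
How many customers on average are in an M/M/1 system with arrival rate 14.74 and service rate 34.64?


ρ = λ/μ = 14.74/34.64 = 0.4255
L = ρ/(1−ρ) = 0.4255/(1 − 0.4255) = 0.4255/0.5745 = 0.7407

Final: 0.7407


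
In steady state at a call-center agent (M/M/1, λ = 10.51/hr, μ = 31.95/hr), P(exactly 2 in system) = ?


ρ = 10.51/31.95 = 0.3290
P_n = (1−ρ)·ρ^n = (1 − 0.3290)·0.3290^2 = 0.6710·0.108209 = 0.072614

Final: 0.072614


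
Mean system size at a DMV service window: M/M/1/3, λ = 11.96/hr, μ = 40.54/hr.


ρ = 11.96/40.54 = 0.2950
L = ρ[1 − (K+1)ρ^K + Kρ^(K+1)] / [(1−ρ)(1−ρ^(K+1))]
Numerator: 0.2950·(1 − 4·0.025677 + 3·0.007575) = 0.271421
Denominator: (0.7050)·(0.992425) = 0.699642
L = 0.271421/0.699642 = 0.3879

Final: 0.3879


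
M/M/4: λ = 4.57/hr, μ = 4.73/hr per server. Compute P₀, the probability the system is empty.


a = λ/μ = 4.57/4.73 = 0.9662; ρ = a/c = 0.2415
Σ_{k=0}^{3} a^k/k! (terms k=0..3) = 1.00000 + 0.96617 + 0.46675 + 0.15032 = 2.58324
Tail: a^4/(4!(1−ρ)) = 0.87141/(24·0.7585) = 0.04787
P₀ = 1/(2.58324 + 0.04787) = 1/2.63111 = 0.380068

Final: 0.380068


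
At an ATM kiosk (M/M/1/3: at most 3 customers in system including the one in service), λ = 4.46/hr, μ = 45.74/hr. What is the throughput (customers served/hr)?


ρ = 0.09751; P_K = (1−ρ)ρ^3/(1−ρ^4) = 0.0008368
λ_eff = λ(1 − P_K) = 4.46·(1 − 0.0008368) = 4.46·0.999163 = 4.4563 /hr

Final: 4.4563 /hr


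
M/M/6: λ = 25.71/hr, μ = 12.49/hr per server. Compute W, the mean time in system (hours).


a = 2.0584; ρ = 0.3431; P₀ = 0.127427
Lq = P₀·a^c·ρ/(c!(1−ρ)²) = 0.01070
Wq = Lq/λ = 0.01070/25.71 = 0.0004163 hr
W = Wq + 1/μ = 0.0004163 + 0.08006 = 0.08048 hr

Final: 0.08048 hr


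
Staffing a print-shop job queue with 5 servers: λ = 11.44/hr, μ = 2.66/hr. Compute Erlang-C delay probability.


a = λ/μ = 4.3008; ρ = a/5 = 0.8602
P₀ = 0.007708 (from M/M/c formula)
C(c,a) = [a^c/(c!(1−ρ))]·P₀ = [1471.37014/(120·0.1398)]·0.007708
= 87.67573·0.007708 = 0.675792

Final: 0.675792


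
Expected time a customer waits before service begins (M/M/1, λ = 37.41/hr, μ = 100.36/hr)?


ρ = 37.41/100.36 = 0.3728
Wq = ρ/(μ−λ) = 0.3728/(100.36 − 37.41) = 0.3728/62.95 = 0.005921 hr

Final: 0.005921 hr


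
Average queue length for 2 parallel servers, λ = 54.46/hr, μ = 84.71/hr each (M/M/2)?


a = λ/μ = 0.6429; ρ = a/2 = 0.3214
P₀ = 0.513489
Lq = P₀·a^c·ρ / (c!·(1−ρ)²) = 0.513489·0.41332·0.3214/(2·0.46043)
= 0.07409

Final: 0.07409


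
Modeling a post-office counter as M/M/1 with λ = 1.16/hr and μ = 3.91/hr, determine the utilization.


ρ = λ/μ = 1.16/3.91 = 0.2967

Final: 0.2967


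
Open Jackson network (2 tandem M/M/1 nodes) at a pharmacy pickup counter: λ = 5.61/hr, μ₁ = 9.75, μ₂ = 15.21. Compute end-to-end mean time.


Each node sees arrival rate λ = 5.61/hr (tandem ⇒ throughput preserved).
W₁ = 1/(μ₁−λ) = 1/(9.75−5.61) = 0.24155 hr
W₂ = 1/(μ₂−λ) = 1/(15.21−5.61) = 0.10417 hr
W_total = W₁ + W₂ = 0.24155 + 0.10417 = 0.34571 hr

Final: 0.34571 hr


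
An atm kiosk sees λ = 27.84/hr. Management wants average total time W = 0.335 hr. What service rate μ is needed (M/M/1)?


W = 1/(μ−λ) ⇒ μ − λ = 1/W = 1/0.335 = 2.9851
μ = λ + 1/W = 27.84 + 2.9851 = 30.8251 per hr

Final: 30.8251 /hr


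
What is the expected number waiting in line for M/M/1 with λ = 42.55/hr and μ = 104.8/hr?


ρ = 42.55/104.8 = 0.4060
Lq = ρ²/(1−ρ) = 0.1648/0.5940 = 0.2775

Final: 0.2775


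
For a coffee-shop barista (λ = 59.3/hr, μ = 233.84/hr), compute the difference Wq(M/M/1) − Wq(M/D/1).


ρ = 59.3/233.84 = 0.2536
Wq(M/M/1) = ρ/(μ−λ) = 0.2536/174.54 = 0.001453 hr
Wq(M/D/1) = ρ/(2(μ−λ)) = 0.0007265 hr
Savings = 0.001453 − 0.0007265 = 0.0007265 hr

Final: 0.0007265 hr


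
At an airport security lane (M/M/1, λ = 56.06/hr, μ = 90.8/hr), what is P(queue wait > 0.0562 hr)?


ρ = 56.06/90.8 = 0.6174
P(Wq > t) = ρ·e^{−(μ−λ)t} = 0.6174·e^{−1.9524}
= 0.6174·0.141935 = 0.087631

Final: 0.087631


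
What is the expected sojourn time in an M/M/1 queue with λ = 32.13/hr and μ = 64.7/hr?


W = 1/(μ−λ) = 1/(64.7 − 32.13) = 1/32.57 = 0.03070 hr

Final: 0.03070 hr


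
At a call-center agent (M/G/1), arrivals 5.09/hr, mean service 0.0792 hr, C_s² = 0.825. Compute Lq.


ρ = λ·E[S] = 5.09·0.0792 = 0.4031
Lq = ρ²(1+C_s²)/(2(1−ρ)) = 0.1625·(1+0.825)/(2·0.5969)
= 0.1625·1.8250/1.1937 = 0.24845

Final: 0.24845


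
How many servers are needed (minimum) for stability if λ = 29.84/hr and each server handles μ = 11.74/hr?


Stability requires cμ > λ ⇔ c > λ/μ.
λ/μ = 29.84/11.74 = 2.5417
Minimum integer c = ⌊2.5417⌋ + 1 = 3
Check: 3·11.74 = 35.22 > 29.84, while 2·11.74 = 23.48 ≤ 29.84

Final: 3 servers


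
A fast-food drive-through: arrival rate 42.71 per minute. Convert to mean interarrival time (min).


Mean interarrival time = 1/λ = 1/42.71 minute = 0.02341 minute
In minutes: 0.02341 × 1 = 0.02341 min

Final: 0.02341 min


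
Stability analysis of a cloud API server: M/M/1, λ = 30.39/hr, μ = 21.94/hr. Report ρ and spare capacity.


Total capacity cμ = 1·21.94 = 21.94/hr
ρ = λ/(cμ) = 30.39/21.94 = 1.3851
Stable ⇔ ρ < 1: NO
Spare capacity = cμ − λ = 21.94 − 30.39 = -8.45/hr

Final: ρ = 1.3851; unstable; margin = -8.45/hr


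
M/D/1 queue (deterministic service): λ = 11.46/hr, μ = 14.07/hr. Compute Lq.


ρ = 11.46/14.07 = 0.8145
M/D/1: Lq = ρ²/(2(1−ρ)) = 0.6634/(2·0.1855) = 1.78815

Final: 1.78815


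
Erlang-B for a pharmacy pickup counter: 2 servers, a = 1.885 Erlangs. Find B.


B(c,a) = (a^c/c!) / Σ_{k=0}^{c} a^k/k!
a^2/2! = 1.776612
Σ terms (k=0..2): 1.00000 + 1.88500 + 1.77661 = 4.661613
B = 1.776612/4.661613 = 0.381115

Final: 0.381115


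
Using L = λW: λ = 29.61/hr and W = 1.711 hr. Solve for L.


L = λW = 29.61·1.711 = 50.6627

Final: 50.6627


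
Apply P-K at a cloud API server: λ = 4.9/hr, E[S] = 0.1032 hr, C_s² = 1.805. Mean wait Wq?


ρ = λ·E[S] = 4.9·0.1032 = 0.5057
E[S²] = E[S]²(1+C_s²) = 0.1032²·(1+1.805) = 0.029874
Wq = λ·E[S²]/(2(1−ρ)) = 4.9·0.029874/(2·0.4943) = 0.14806 hr

Final: 0.14806 hr


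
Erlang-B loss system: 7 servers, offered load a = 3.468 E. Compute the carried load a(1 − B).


B(7,3.468) = 0.038302 (Erlang-B)
Carried load = a(1 − B) = 3.468·(1 − 0.038302) = 3.468·0.961698 = 3.3352 E

Final: 3.3352 Erlangs


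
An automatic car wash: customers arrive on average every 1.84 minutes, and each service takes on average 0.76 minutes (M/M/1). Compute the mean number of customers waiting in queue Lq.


λ = 60/1.84 = 32.6087 /hr
μ = 60/0.76 = 78.9474 /hr
ρ = λ/μ = 32.6087/78.9474 = 0.4130
Lq = ρ²/(1−ρ) = 0.1706/0.5870 = 0.2907

Final: 0.2907


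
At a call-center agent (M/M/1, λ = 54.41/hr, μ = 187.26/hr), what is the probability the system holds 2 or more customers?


ρ = 54.41/187.26 = 0.2906
P(N ≥ n) = ρ^n = 0.2906^2 = 0.084424

Final: 0.084424


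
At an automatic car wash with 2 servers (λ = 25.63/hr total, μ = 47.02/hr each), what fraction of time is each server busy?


ρ = λ/(cμ) = 25.63/(2·47.02) = 25.63/94.04 = 0.2725

Final: 0.2725


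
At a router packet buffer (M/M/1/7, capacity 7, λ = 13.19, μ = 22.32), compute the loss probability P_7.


ρ = λ/μ = 13.19/22.32 = 0.5909
P_K = (1−ρ)ρ^K/(1−ρ^(K+1)) = (0.4091·0.025168)/(1 − 0.014873)
= 0.010295/0.985127 = 0.010451

Final: 0.010451


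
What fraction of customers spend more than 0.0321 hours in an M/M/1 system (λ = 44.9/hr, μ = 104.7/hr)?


W ~ Exponential(μ−λ) for M/M/1.
μ − λ = 104.7 − 44.9 = 59.8000
P(W > t) = e^{−(μ−λ)t} = e^{−1.9196} = 0.146669

Final: 0.146669


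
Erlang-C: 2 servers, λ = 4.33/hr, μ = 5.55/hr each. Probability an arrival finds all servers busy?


a = λ/μ = 0.7802; ρ = a/2 = 0.3901
P₀ = 0.438756 (from M/M/c formula)
C(c,a) = [a^c/(c!(1−ρ))]·P₀ = [0.60868/(2·0.6099)]·0.438756
= 0.49899·0.438756 = 0.218936

Final: 0.218936


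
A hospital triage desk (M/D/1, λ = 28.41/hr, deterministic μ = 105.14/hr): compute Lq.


ρ = 28.41/105.14 = 0.2702
M/D/1: Lq = ρ²/(2(1−ρ)) = 0.07301/(2·0.7298) = 0.05002

Final: 0.05002


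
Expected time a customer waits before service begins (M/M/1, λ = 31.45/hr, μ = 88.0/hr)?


ρ = 31.45/88.0 = 0.3574
Wq = ρ/(μ−λ) = 0.3574/(88.0 − 31.45) = 0.3574/56.55 = 0.006320 hr

Final: 0.006320 hr


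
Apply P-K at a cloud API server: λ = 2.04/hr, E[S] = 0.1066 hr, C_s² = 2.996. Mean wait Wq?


ρ = λ·E[S] = 2.04·0.1066 = 0.2175
E[S²] = E[S]²(1+C_s²) = 0.1066²·(1+2.996) = 0.045409
Wq = λ·E[S²]/(2(1−ρ)) = 2.04·0.045409/(2·0.7825) = 0.05919 hr

Final: 0.05919 hr


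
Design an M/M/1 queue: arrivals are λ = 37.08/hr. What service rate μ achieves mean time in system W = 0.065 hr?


W = 1/(μ−λ) ⇒ μ − λ = 1/W = 1/0.065 = 15.3846
μ = λ + 1/W = 37.08 + 15.3846 = 52.4646 per hr

Final: 52.4646 /hr


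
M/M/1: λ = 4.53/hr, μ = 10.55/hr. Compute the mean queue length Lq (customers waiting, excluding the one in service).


ρ = 4.53/10.55 = 0.4294
Lq = ρ²/(1−ρ) = 0.1844/0.5706 = 0.3231

Final: 0.3231


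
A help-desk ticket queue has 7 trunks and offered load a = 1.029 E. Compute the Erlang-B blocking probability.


B(c,a) = (a^c/c!) / Σ_{k=0}^{c} a^k/k!
a^7/7! = 0.0002424
Σ terms (k=0..7): 1.00000 + 1.02900 + 0.52942 + 0.18159 + 0.04671 + 0.009614 + 0.001649 + 0.0002424 = 2.798231
B = 0.0002424/2.798231 = 0.00008662

Final: 0.00008662


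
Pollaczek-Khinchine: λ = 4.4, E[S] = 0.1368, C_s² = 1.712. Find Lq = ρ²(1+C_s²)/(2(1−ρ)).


ρ = λ·E[S] = 4.4·0.1368 = 0.6019
Lq = ρ²(1+C_s²)/(2(1−ρ)) = 0.3623·(1+1.712)/(2·0.3981)
= 0.3623·2.7120/0.7962 = 1.23415

Final: 1.23415


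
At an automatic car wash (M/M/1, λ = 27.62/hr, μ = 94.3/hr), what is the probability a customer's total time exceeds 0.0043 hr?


W ~ Exponential(μ−λ) for M/M/1.
μ − λ = 94.3 − 27.62 = 66.6800
P(W > t) = e^{−(μ−λ)t} = e^{−0.2867} = 0.750719

Final: 0.750719


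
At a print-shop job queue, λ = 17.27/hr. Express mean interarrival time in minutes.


Mean interarrival time = 1/λ = 1/17.27 hour = 0.05790 hour
In minutes: 0.05790 × 60 = 3.4742 min

Final: 3.4742 min


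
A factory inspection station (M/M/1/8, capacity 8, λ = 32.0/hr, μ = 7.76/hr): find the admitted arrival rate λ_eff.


ρ = 4.1237; P_K = (1−ρ)ρ^8/(1−ρ^9) = 0.757502
λ_eff = λ(1 − P_K) = 32.0·(1 − 0.757502) = 32.0·0.242498 = 7.7599 /hr

Final: 7.7599 /hr


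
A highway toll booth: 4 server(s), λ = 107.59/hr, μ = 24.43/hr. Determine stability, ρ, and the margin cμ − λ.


Total capacity cμ = 4·24.43 = 97.72/hr
ρ = λ/(cμ) = 107.59/97.72 = 1.1010
Stable ⇔ ρ < 1: NO
Spare capacity = cμ − λ = 97.72 − 107.59 = -9.87/hr

Final: ρ = 1.1010; unstable; margin = -9.87/hr


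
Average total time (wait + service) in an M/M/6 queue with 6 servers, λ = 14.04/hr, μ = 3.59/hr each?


a = 3.9109; ρ = 0.6518; P₀ = 0.018460
Lq = P₀·a^c·ρ/(c!(1−ρ)²) = 0.49321
Wq = Lq/λ = 0.49321/14.04 = 0.03513 hr
W = Wq + 1/μ = 0.03513 + 0.27855 = 0.31368 hr

Final: 0.31368 hr


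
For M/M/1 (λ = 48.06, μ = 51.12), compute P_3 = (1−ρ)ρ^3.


ρ = 48.06/51.12 = 0.9401
P_n = (1−ρ)·ρ^n = (1 − 0.9401)·0.9401^3 = 0.05986·0.830957 = 0.049740

Final: 0.049740


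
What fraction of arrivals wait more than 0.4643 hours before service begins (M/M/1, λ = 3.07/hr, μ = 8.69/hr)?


ρ = 3.07/8.69 = 0.3533
P(Wq > t) = ρ·e^{−(μ−λ)t} = 0.3533·e^{−2.6094}
= 0.3533·0.073581 = 0.025995

Final: 0.025995


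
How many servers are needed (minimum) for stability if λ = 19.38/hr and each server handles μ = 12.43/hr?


Stability requires cμ > λ ⇔ c > λ/μ.
λ/μ = 19.38/12.43 = 1.5591
Minimum integer c = ⌊1.5591⌋ + 1 = 2
Check: 2·12.43 = 24.86 > 19.38, while 1·12.43 = 12.43 ≤ 19.38

Final: 2 servers


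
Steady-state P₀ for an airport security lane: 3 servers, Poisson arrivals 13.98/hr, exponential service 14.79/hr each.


a = λ/μ = 13.98/14.79 = 0.9452; ρ = a/c = 0.3151
Σ_{k=0}^{2} a^k/k! (terms k=0..2) = 1.00000 + 0.94523 + 0.44673 = 2.39197
Tail: a^3/(3!(1−ρ)) = 0.84453/(6·0.6849) = 0.20551
P₀ = 1/(2.39197 + 0.20551) = 1/2.59747 = 0.384990

Final: 0.384990


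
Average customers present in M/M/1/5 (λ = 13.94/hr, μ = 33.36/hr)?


ρ = 13.94/33.36 = 0.4179
L = ρ[1 − (K+1)ρ^K + Kρ^(K+1)] / [(1−ρ)(1−ρ^(K+1))]
Numerator: 0.4179·(1 − 6·0.012740 + 5·0.005324) = 0.397046
Denominator: (0.5821)·(0.994676) = 0.579035
L = 0.397046/0.579035 = 0.6857

Final: 0.6857


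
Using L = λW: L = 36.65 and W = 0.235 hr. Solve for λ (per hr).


λ = L/W = 36.65/0.235 = 155.9574 /hr

Final: 155.9574 /hr


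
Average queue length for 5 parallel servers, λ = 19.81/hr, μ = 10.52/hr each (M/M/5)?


a = λ/μ = 1.8831; ρ = a/5 = 0.3766
P₀ = 0.151299
Lq = P₀·a^c·ρ / (c!·(1−ρ)²) = 0.151299·23.67793·0.3766/(120·0.38861)
= 0.02893

Final: 0.02893


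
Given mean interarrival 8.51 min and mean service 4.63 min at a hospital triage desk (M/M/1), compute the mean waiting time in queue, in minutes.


λ = 60/8.51 = 7.0505 /hr
μ = 60/4.63 = 12.9590 /hr
ρ = λ/μ = 7.0505/12.9590 = 0.5441
Wq = ρ/(μ−λ) = 0.5441/(12.9590−7.0505) = 0.09208 hr
In minutes: 0.09208·60 = 5.525 min

Final: 5.525 min


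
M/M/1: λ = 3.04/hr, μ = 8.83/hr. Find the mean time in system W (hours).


W = 1/(μ−λ) = 1/(8.83 − 3.04) = 1/5.79 = 0.1727 hr

Final: 0.1727 hr


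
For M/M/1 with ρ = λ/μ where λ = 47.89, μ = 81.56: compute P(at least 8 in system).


ρ = 47.89/81.56 = 0.5872
P(N ≥ n) = ρ^n = 0.5872^8 = 0.014130

Final: 0.014130


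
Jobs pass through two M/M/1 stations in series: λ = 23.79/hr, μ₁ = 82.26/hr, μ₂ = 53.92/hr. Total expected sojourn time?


Each node sees arrival rate λ = 23.79/hr (tandem ⇒ throughput preserved).
W₁ = 1/(μ₁−λ) = 1/(82.26−23.79) = 0.01710 hr
W₂ = 1/(μ₂−λ) = 1/(53.92−23.79) = 0.03319 hr
W_total = W₁ + W₂ = 0.01710 + 0.03319 = 0.05029 hr

Final: 0.05029 hr


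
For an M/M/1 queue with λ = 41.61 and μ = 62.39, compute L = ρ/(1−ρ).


ρ = λ/μ = 41.61/62.39 = 0.6669
L = ρ/(1−ρ) = 0.6669/(1 − 0.6669) = 0.6669/0.3331 = 2.0024

Final: 2.0024


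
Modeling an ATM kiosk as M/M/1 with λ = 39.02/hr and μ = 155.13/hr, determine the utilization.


ρ = λ/μ = 39.02/155.13 = 0.2515

Final: 0.2515


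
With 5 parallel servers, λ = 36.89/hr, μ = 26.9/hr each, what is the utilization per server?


ρ = λ/(cμ) = 36.89/(5·26.9) = 36.89/134.50 = 0.2743

Final: 0.2743


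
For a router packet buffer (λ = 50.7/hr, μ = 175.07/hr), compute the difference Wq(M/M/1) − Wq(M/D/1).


ρ = 50.7/175.07 = 0.2896
Wq(M/M/1) = ρ/(μ−λ) = 0.2896/124.37 = 0.002329 hr
Wq(M/D/1) = ρ/(2(μ−λ)) = 0.001164 hr
Savings = 0.002329 − 0.001164 = 0.001164 hr

Final: 0.001164 hr


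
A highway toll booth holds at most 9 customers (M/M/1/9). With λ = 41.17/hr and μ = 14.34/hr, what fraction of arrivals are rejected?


ρ = λ/μ = 41.17/14.34 = 2.8710
P_K = (1−ρ)ρ^K/(1−ρ^(K+1)) = (-1.8710·13252.122477)/(1 − 38046.714251)
= -24794.591774/-38045.714251 = 0.651705

Final: 0.651705


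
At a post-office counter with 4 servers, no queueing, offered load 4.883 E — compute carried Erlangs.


B(4,4.883) = 0.388985 (Erlang-B)
Carried load = a(1 − B) = 4.883·(1 − 0.388985) = 4.883·0.611015 = 2.9836 E

Final: 2.9836 Erlangs


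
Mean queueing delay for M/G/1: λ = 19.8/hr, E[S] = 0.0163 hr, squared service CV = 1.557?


ρ = λ·E[S] = 19.8·0.0163 = 0.3227
E[S²] = E[S]²(1+C_s²) = 0.0163²·(1+1.557) = 0.0006794
Wq = λ·E[S²]/(2(1−ρ)) = 19.8·0.0006794/(2·0.6773) = 0.009931 hr

Final: 0.009931 hr


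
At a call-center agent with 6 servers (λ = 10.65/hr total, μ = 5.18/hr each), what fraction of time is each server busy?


ρ = λ/(cμ) = 10.65/(6·5.18) = 10.65/31.08 = 0.3427

Final: 0.3427


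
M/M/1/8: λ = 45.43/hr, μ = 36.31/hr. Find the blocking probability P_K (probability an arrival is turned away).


ρ = λ/μ = 45.43/36.31 = 1.2512
P_K = (1−ρ)ρ^K/(1−ρ^(K+1)) = (-0.2512·6.005261)/(1 − 7.513606)
= -1.508344/-6.513606 = 0.231568

Final: 0.231568


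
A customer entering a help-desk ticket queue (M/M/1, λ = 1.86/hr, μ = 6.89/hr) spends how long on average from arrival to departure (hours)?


W = 1/(μ−λ) = 1/(6.89 − 1.86) = 1/5.03 = 0.1988 hr

Final: 0.1988 hr


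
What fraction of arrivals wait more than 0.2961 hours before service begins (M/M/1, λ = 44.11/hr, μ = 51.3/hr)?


ρ = 44.11/51.3 = 0.8598
P(Wq > t) = ρ·e^{−(μ−λ)t} = 0.8598·e^{−2.1290}
= 0.8598·0.118961 = 0.102288

Final: 0.102288


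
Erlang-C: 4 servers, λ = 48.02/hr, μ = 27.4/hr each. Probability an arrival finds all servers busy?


a = λ/μ = 1.7526; ρ = a/4 = 0.4381
P₀ = 0.169923 (from M/M/c formula)
C(c,a) = [a^c/(c!(1−ρ))]·P₀ = [9.43379/(24·0.5619)]·0.169923
= 0.69959·0.169923 = 0.118877

Final: 0.118877


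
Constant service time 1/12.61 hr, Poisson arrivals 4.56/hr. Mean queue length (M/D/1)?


ρ = 4.56/12.61 = 0.3616
M/D/1: Lq = ρ²/(2(1−ρ)) = 0.1308/(2·0.6384) = 0.10242

Final: 0.10242


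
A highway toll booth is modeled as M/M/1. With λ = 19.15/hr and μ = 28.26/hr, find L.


ρ = λ/μ = 19.15/28.26 = 0.6776
L = ρ/(1−ρ) = 0.6776/(1 − 0.6776) = 0.6776/0.3224 = 2.1021

Final: 2.1021


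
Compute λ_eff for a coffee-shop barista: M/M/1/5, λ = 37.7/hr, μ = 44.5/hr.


ρ = 0.8472; P_K = (1−ρ)ρ^5/(1−ρ^6) = 0.105811
λ_eff = λ(1 − P_K) = 37.7·(1 − 0.105811) = 37.7·0.894189 = 33.7109 /hr

Final: 33.7109 /hr


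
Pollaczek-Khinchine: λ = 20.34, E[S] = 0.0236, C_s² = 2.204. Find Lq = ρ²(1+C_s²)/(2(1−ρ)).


ρ = λ·E[S] = 20.34·0.0236 = 0.4800
Lq = ρ²(1+C_s²)/(2(1−ρ)) = 0.2304·(1+2.204)/(2·0.5200)
= 0.2304·3.2040/1.0400 = 0.70991

Final: 0.70991


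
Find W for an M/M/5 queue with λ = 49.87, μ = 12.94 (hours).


a = 3.8539; ρ = 0.7708; P₀ = 0.016149
Lq = P₀·a^c·ρ/(c!(1−ρ)²) = 1.67862
Wq = Lq/λ = 1.67862/49.87 = 0.03366 hr
W = Wq + 1/μ = 0.03366 + 0.07728 = 0.11094 hr

Final: 0.11094 hr


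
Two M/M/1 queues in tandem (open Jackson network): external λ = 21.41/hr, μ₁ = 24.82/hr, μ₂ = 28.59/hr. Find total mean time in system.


Each node sees arrival rate λ = 21.41/hr (tandem ⇒ throughput preserved).
W₁ = 1/(μ₁−λ) = 1/(24.82−21.41) = 0.29326 hr
W₂ = 1/(μ₂−λ) = 1/(28.59−21.41) = 0.13928 hr
W_total = W₁ + W₂ = 0.29326 + 0.13928 = 0.43253 hr

Final: 0.43253 hr


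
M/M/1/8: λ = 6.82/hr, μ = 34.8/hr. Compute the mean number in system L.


ρ = 6.82/34.8 = 0.1960
L = ρ[1 − (K+1)ρ^K + Kρ^(K+1)] / [(1−ρ)(1−ρ^(K+1))]
Numerator: 0.1960·(1 − 9·0.000002176 + 8·0.0000004264) = 0.195974
Denominator: (0.8040)·(1.000000) = 0.804023
L = 0.195974/0.804023 = 0.2437

Final: 0.2437


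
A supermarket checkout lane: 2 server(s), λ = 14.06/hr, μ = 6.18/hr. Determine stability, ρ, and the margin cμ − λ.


Total capacity cμ = 2·6.18 = 12.36/hr
ρ = λ/(cμ) = 14.06/12.36 = 1.1375
Stable ⇔ ρ < 1: NO
Spare capacity = cμ − λ = 12.36 − 14.06 = -1.70/hr

Final: ρ = 1.1375; unstable; margin = -1.70/hr


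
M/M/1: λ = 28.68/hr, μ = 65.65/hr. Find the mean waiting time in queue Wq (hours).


ρ = 28.68/65.65 = 0.4369
Wq = ρ/(μ−λ) = 0.4369/(65.65 − 28.68) = 0.4369/36.97 = 0.01182 hr

Final: 0.01182 hr


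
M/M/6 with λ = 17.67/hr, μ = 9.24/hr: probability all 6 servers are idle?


a = λ/μ = 17.67/9.24 = 1.9123; ρ = a/c = 0.3187
Σ_{k=0}^{5} a^k/k! (terms k=0..5) = 1.00000 + 1.91234 + 1.82852 + 1.16558 + 0.55725 + 0.21313 = 6.67681
Tail: a^6/(6!(1−ρ)) = 48.90885/(720·0.6813) = 0.09971
P₀ = 1/(6.67681 + 0.09971) = 1/6.77652 = 0.147568

Final: 0.147568


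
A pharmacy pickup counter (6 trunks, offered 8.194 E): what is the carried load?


B(6,8.194) = 0.400175 (Erlang-B)
Carried load = a(1 − B) = 8.194·(1 − 0.400175) = 8.194·0.599825 = 4.9150 E

Final: 4.9150 Erlangs


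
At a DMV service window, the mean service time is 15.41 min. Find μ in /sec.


μ = 1/(service time) in consistent units.
1 second = 0.0166667 min, so μ = 0.0166667/15.41 = 0.001082 per second

Final: 0.001082 /sec


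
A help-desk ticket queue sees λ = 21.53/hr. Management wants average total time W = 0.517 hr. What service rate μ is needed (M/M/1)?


W = 1/(μ−λ) ⇒ μ − λ = 1/W = 1/0.517 = 1.9342
μ = λ + 1/W = 21.53 + 1.9342 = 23.4642 per hr

Final: 23.4642 /hr


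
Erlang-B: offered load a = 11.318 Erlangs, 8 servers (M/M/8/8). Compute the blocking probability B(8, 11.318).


B(c,a) = (a^c/c!) / Σ_{k=0}^{c} a^k/k!
a^8/8! = 6677.855132
Σ terms (k=0..8): 1.00000 + 11.31800 + 64.04856 + 241.63387 + 683.70305 + 1547.63022 + 2919.34648 + 4720.16620 + 6677.85513 = 16866.701516
B = 6677.855132/16866.701516 = 0.395919

Final: 0.395919


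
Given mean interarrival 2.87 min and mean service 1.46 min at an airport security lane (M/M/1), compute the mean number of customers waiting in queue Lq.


λ = 60/2.87 = 20.9059 /hr
μ = 60/1.46 = 41.0959 /hr
ρ = λ/μ = 20.9059/41.0959 = 0.5087
Lq = ρ²/(1−ρ) = 0.2588/0.4913 = 0.5268

Final: 0.5268


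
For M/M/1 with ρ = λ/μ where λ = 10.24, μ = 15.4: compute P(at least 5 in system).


ρ = 10.24/15.4 = 0.6649
P(N ≥ n) = ρ^n = 0.6649^5 = 0.129986

Final: 0.129986


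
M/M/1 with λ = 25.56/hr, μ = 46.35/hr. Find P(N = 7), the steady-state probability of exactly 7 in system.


ρ = 25.56/46.35 = 0.5515
P_n = (1−ρ)·ρ^n = (1 − 0.5515)·0.5515^7 = 0.4485·0.015509 = 0.006956

Final: 0.006956


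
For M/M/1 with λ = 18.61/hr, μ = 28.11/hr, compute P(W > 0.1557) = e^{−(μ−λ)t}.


W ~ Exponential(μ−λ) for M/M/1.
μ − λ = 28.11 − 18.61 = 9.5000
P(W > t) = e^{−(μ−λ)t} = e^{−1.4791} = 0.227831

Final: 0.227831


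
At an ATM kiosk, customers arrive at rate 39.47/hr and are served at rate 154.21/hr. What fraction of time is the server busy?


ρ = λ/μ = 39.47/154.21 = 0.2559

Final: 0.2559


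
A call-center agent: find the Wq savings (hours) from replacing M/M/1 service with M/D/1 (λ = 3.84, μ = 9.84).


ρ = 3.84/9.84 = 0.3902
Wq(M/M/1) = ρ/(μ−λ) = 0.3902/6.00 = 0.06504 hr
Wq(M/D/1) = ρ/(2(μ−λ)) = 0.03252 hr
Savings = 0.06504 − 0.03252 = 0.03252 hr

Final: 0.03252 hr


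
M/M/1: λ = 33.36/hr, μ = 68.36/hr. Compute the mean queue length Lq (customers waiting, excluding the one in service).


ρ = 33.36/68.36 = 0.4880
Lq = ρ²/(1−ρ) = 0.2381/0.5120 = 0.4651

Final: 0.4651


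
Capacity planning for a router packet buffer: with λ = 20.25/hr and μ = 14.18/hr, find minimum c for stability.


Stability requires cμ > λ ⇔ c > λ/μ.
λ/μ = 20.25/14.18 = 1.4281
Minimum integer c = ⌊1.4281⌋ + 1 = 2
Check: 2·14.18 = 28.36 > 20.25, while 1·14.18 = 14.18 ≤ 20.25

Final: 2 servers


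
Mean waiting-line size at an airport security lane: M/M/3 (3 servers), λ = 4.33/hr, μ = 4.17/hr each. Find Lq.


a = λ/μ = 1.0384; ρ = a/3 = 0.3461
P₀ = 0.349303
Lq = P₀·a^c·ρ / (c!·(1−ρ)²) = 0.349303·1.11958·0.3461/(6·0.42755)
= 0.05276

Final: 0.05276


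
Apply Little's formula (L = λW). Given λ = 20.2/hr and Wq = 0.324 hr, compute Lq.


Lq = λWq = 20.2·0.324 = 6.5448

Final: 6.5448


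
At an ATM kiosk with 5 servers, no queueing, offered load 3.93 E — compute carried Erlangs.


B(5,3.93) = 0.192799 (Erlang-B)
Carried load = a(1 − B) = 3.93·(1 − 0.192799) = 3.93·0.807201 = 3.1723 E

Final: 3.1723 Erlangs


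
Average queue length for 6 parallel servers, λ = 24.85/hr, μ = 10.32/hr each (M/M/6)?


a = λ/μ = 2.4079; ρ = a/6 = 0.4013
P₀ = 0.089593
Lq = P₀·a^c·ρ / (c!·(1−ρ)²) = 0.089593·194.93067·0.4013/(720·0.35841)
= 0.02716

Final: 0.02716


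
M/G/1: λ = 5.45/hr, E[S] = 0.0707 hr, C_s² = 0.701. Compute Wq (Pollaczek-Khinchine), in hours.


ρ = λ·E[S] = 5.45·0.0707 = 0.3853
E[S²] = E[S]²(1+C_s²) = 0.0707²·(1+0.701) = 0.008502
Wq = λ·E[S²]/(2(1−ρ)) = 5.45·0.008502/(2·0.6147) = 0.03769 hr

Final: 0.03769 hr


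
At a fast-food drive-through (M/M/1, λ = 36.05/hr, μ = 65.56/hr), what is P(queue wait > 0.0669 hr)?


ρ = 36.05/65.56 = 0.5499
P(Wq > t) = ρ·e^{−(μ−λ)t} = 0.5499·e^{−1.9742}
= 0.5499·0.138870 = 0.076361

Final: 0.076361


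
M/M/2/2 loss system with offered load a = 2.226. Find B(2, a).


B(c,a) = (a^c/c!) / Σ_{k=0}^{c} a^k/k!
a^2/2! = 2.477538
Σ terms (k=0..2): 1.00000 + 2.22600 + 2.47754 = 5.703538
B = 2.477538/5.703538 = 0.434386

Final: 0.434386


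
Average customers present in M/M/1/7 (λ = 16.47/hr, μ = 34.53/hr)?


ρ = 16.47/34.53 = 0.4770
L = ρ[1 − (K+1)ρ^K + Kρ^(K+1)] / [(1−ρ)(1−ρ^(K+1))]
Numerator: 0.4770·(1 − 8·0.005617 + 7·0.002679) = 0.464489
Denominator: (0.5230)·(0.997321) = 0.521622
L = 0.464489/0.521622 = 0.8905

Final: 0.8905


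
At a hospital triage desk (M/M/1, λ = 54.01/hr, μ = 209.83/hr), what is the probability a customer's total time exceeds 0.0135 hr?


W ~ Exponential(μ−λ) for M/M/1.
μ − λ = 209.83 − 54.01 = 155.8200
P(W > t) = e^{−(μ−λ)t} = e^{−2.1036} = 0.122020

Final: 0.122020


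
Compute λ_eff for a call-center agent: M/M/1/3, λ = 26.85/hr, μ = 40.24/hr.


ρ = 0.6672; P_K = (1−ρ)ρ^3/(1−ρ^4) = 0.123289
λ_eff = λ(1 − P_K) = 26.85·(1 − 0.123289) = 26.85·0.876711 = 23.5397 /hr

Final: 23.5397 /hr


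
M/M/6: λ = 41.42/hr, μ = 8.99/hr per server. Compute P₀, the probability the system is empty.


a = λ/μ = 41.42/8.99 = 4.6073; ρ = a/c = 0.7679
Σ_{k=0}^{5} a^k/k! (terms k=0..5) = 1.00000 + 4.60734 + 10.61380 + 16.30046 + 18.77545 + 17.30098 = 68.59804
Tail: a^6/(6!(1−ρ)) = 9565.38417/(720·0.2321) = 57.23696
P₀ = 1/(68.59804 + 57.23696) = 1/125.83499 = 0.007947

Final: 0.007947


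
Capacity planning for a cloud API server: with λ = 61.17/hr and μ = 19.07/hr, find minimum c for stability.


Stability requires cμ > λ ⇔ c > λ/μ.
λ/μ = 61.17/19.07 = 3.2077
Minimum integer c = ⌊3.2077⌋ + 1 = 4
Check: 4·19.07 = 76.28 > 61.17, while 3·19.07 = 57.21 ≤ 61.17

Final: 4 servers


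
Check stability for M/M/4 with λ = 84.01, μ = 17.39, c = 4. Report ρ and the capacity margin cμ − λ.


Total capacity cμ = 4·17.39 = 69.56/hr
ρ = λ/(cμ) = 84.01/69.56 = 1.2077
Stable ⇔ ρ < 1: NO
Spare capacity = cμ − λ = 69.56 − 84.01 = -14.45/hr

Final: ρ = 1.2077; unstable; margin = -14.45/hr


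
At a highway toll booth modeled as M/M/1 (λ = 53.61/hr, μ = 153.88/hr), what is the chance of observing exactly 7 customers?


ρ = 53.61/153.88 = 0.3484
P_n = (1−ρ)·ρ^n = (1 − 0.3484)·0.3484^7 = 0.6516·0.0006229 = 0.0004059

Final: 0.0004059


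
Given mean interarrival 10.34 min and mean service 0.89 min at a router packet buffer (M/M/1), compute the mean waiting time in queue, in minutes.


λ = 60/10.34 = 5.8027 /hr
μ = 60/0.89 = 67.4157 /hr
ρ = λ/μ = 5.8027/67.4157 = 0.08607
Wq = ρ/(μ−λ) = 0.08607/(67.4157−5.8027) = 0.001397 hr
In minutes: 0.001397·60 = 0.08382 min

Final: 0.08382 min


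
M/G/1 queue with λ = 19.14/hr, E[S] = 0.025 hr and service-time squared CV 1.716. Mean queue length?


ρ = λ·E[S] = 19.14·0.025 = 0.4785
Lq = ρ²(1+C_s²)/(2(1−ρ)) = 0.2290·(1+1.716)/(2·0.5215)
= 0.2290·2.7160/1.0430 = 0.59622

Final: 0.59622


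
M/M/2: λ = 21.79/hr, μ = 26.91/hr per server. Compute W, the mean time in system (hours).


a = 0.8097; ρ = 0.4049; P₀ = 0.423621
Lq = P₀·a^c·ρ/(c!(1−ρ)²) = 0.15875
Wq = Lq/λ = 0.15875/21.79 = 0.007286 hr
W = Wq + 1/μ = 0.007286 + 0.03716 = 0.04445 hr

Final: 0.04445 hr


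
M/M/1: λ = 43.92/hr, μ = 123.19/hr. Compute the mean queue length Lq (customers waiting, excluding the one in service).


ρ = 43.92/123.19 = 0.3565
Lq = ρ²/(1−ρ) = 0.1271/0.6435 = 0.1975

Final: 0.1975


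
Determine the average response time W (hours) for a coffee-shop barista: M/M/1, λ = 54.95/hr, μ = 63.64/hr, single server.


W = 1/(μ−λ) = 1/(63.64 − 54.95) = 1/8.69 = 0.1151 hr

Final: 0.1151 hr


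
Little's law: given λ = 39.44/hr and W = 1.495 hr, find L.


L = λW = 39.44·1.495 = 58.9628

Final: 58.9628
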